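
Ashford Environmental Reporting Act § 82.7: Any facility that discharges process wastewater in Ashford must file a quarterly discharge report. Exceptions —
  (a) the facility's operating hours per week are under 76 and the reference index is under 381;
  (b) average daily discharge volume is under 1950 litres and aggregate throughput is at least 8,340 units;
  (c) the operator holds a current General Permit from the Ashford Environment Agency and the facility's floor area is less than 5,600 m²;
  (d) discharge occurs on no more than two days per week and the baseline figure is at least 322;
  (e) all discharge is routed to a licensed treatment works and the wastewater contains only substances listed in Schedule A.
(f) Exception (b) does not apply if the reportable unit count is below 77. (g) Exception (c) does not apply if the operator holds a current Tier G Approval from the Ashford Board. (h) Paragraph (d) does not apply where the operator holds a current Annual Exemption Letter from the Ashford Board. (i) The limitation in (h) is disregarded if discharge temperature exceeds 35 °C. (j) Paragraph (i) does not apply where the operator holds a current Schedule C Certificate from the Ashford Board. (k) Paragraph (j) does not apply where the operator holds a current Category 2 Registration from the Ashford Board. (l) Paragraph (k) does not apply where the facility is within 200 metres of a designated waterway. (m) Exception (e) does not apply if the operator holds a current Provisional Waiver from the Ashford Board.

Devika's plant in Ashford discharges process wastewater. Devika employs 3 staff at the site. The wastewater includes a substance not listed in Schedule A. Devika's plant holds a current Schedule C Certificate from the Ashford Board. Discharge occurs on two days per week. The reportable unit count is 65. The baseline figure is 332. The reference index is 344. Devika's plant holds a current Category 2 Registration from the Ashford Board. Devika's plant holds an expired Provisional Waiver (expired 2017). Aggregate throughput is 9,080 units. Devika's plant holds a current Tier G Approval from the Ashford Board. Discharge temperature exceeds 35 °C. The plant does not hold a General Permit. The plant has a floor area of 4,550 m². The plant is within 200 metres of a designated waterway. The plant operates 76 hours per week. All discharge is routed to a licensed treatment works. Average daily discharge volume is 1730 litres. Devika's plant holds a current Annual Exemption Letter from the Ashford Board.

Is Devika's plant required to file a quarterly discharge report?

Yes — Devika's plant must file a quarterly discharge report.

Exception (a) requires that the facility's operating hours per week are under 76; but the facility's operating hours per week are 76, not under 76, so (a) is unavailable.
Exception (b): average daily discharge volume is 1730 litres, under the 1950 litres limit; aggregate throughput is 9,080 units, meeting the 8,340 units threshold — every condition holds. But applying paragraph (f): (f) operates against (b): the reportable unit count is 65, below the 77 limit. Exception (b) does not apply.
Exception (c) requires that the operator holds a current General Permit from the Ashford Environment Agency; but no General Permit is held, so (c) is unavailable.
Exception (d) is satisfied on its face — discharge occurs on no more than two days per week; the baseline figure is 332, meeting the 322 threshold. However, paragraphs (h)–(l) must be considered: (h) operates — a current Annual Exemption Letter is held. (i) would limit (h) — discharge temperature exceeds 35 °C — but (j) sets (i) aside: (j) is engaged — a current Schedule C Certificate is held. (k) would limit (j) — a current Category 2 Registration is held — but (l) sets (k) aside: (l) applies — the plant is within 200 m of a designated waterway. (d) is therefore removed.
Exception (e) requires that the wastewater contains only substances listed in Schedule A; but the wastewater includes a non-Schedule-A substance, so (e) is unavailable.
No exception is made out. Devika's plant falls within the general rule.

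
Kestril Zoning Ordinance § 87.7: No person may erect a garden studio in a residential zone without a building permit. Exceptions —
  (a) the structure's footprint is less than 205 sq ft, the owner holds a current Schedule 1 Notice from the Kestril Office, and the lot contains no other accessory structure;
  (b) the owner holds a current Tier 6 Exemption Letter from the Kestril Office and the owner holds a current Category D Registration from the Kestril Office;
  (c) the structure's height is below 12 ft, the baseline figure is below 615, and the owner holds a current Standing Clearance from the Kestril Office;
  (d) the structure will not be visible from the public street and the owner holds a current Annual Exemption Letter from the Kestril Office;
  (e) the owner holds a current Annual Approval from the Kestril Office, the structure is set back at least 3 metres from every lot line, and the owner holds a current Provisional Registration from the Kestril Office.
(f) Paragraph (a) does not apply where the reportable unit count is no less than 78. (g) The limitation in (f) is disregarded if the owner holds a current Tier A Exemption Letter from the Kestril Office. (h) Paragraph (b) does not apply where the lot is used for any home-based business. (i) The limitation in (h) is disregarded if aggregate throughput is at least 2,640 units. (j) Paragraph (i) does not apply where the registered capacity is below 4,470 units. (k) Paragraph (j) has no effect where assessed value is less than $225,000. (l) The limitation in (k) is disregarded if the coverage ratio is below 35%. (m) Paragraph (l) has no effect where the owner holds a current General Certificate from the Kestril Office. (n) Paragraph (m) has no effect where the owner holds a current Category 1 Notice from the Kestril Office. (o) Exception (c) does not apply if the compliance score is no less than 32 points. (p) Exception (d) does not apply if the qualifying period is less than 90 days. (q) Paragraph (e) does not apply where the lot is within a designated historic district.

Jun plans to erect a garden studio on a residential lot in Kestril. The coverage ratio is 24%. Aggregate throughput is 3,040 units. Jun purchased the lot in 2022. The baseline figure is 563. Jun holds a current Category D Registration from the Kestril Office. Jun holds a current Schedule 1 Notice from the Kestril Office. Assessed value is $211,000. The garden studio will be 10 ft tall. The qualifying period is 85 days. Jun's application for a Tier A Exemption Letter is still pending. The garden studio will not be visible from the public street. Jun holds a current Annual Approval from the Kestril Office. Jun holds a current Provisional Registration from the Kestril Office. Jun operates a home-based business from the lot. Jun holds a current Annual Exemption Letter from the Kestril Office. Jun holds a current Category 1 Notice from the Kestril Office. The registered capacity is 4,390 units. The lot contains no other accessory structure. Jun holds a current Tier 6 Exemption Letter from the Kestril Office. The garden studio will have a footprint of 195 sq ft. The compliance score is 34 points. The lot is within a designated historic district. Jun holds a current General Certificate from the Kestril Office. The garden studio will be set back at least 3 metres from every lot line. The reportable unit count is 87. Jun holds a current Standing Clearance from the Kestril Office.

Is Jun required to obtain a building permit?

Exception (a): the structure's footprint is 195 sq ft, less than the 205 sq ft limit; a current Schedule 1 Notice is held; the lot has no other accessory structure — every condition holds. However, paragraphs (f)–(g) must be considered: (f) is engaged — the reportable unit count is 87, meeting the 78 threshold. (g) does not operate here (there is no Tier A Exemption Letter in force), so (f) stands. So (a) is unavailable.
Exception (b): a current Tier 6 Exemption Letter is held; a current Category D Registration is held — every condition holds. But: (h) operates against (b): a home-based business operates on the lot. (i) would limit (h) — aggregate throughput is 3,040 units, meeting the 2,640 units threshold — but (j) sets (i) aside: (j) is triggered — the registered capacity is 4,390 units, below the 4,470 units limit. (k) operates (assessed value is $211,000, less than the $225,000 limit), but is itself disapplied by (l): (l) operates against (k): the coverage ratio is 24%, below the 35% limit. (m) would limit (l) — a current General Certificate is held — but (n) sets (m) aside: (n) is engaged — a current Category 1 Notice is held. Exception (b) does not apply.
Exception (c): the structure's height is 10 ft, below the 12 ft limit; the baseline figure is 563, below the 615 limit; a current Standing Clearance is held — every condition holds. However, paragraph (o) must be considered: (o) is engaged — the compliance score is 34 points, meeting the 32 points threshold. Exception (c) does not apply.
Exception (d) is satisfied on its face — the structure will not be visible from the street; a current Annual Exemption Letter is held. But: (p) is triggered — the qualifying period is 85 days, less than the 90 days limit. So (d) is unavailable.
Exception (e)'s conditions are all satisfied: a current Annual Approval is held; the setback is at least 3 m on every side; a current Provisional Registration is held. But: (q) operates against (e): the lot is in a historic district. (e) is therefore removed.
None of the exceptions is available; § 87.7 applies in full.

Yes — Jun must obtain a building permit.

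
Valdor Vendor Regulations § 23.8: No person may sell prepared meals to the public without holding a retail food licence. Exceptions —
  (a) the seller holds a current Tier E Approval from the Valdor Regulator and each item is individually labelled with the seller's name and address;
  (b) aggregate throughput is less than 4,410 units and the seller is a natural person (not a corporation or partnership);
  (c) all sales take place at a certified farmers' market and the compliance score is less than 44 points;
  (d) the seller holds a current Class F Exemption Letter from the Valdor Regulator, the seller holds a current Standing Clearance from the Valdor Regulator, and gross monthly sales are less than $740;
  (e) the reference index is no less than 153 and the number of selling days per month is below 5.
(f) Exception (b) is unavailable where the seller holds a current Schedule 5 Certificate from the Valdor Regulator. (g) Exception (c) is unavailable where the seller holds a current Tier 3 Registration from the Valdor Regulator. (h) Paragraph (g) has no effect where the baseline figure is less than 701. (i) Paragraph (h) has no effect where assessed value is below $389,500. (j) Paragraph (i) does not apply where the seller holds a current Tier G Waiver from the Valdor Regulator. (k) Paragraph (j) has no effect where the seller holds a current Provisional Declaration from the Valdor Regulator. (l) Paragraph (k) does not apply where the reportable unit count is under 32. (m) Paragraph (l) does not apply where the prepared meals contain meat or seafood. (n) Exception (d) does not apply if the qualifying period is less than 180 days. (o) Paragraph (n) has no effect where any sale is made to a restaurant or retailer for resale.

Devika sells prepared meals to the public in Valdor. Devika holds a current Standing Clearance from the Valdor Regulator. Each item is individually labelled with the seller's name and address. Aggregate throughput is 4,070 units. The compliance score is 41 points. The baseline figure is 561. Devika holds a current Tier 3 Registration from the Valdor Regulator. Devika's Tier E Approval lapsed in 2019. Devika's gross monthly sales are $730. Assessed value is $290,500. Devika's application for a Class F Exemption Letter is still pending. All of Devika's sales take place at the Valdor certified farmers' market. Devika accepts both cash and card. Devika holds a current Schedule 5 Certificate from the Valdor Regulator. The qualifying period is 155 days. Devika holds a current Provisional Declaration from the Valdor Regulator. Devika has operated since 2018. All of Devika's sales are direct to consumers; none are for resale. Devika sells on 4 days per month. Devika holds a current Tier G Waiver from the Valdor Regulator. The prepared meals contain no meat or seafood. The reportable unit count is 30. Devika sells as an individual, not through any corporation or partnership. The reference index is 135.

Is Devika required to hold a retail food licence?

Exception (a) fails — no current Tier E Approval is held.
Exception (b): aggregate throughput is 4,070 units, less than the 4,410 units limit; the seller is a natural person — every condition holds. But: (f) applies — a current Schedule 5 Certificate is held. So (b) is unavailable.
Exception (c)'s conditions are all satisfied: all sales are at a certified farmers' market; the compliance score is 41 points, less than the 44 points limit. Applying paragraphs (g)–(m): (g) is triggered (a current Tier 3 Registration is held), but is displaced by (h): (h) is engaged — the baseline figure is 561, less than the 701 limit. (i) would limit (h) — assessed value is $290,500, below the $389,500 limit — but (j) sets (i) aside: (j) operates — a current Tier G Waiver is held. (k) would limit (j) — a current Provisional Declaration is held — but (l) sets (k) aside: (l) operates against (k): the reportable unit count is 30, under the 32 limit. (m) is inapplicable (the prepared meals contain no meat or seafood), so (l) stands. Exception (c) stands.
Exception (d) requires that the seller holds a current Class F Exemption Letter from the Valdor Regulator; but no current Class F Exemption Letter is held, so (d) is unavailable.
Exception (e) fails — the reference index is 135, short of 153.

No — exception (c) applies; Devika is not required to hold a retail food licence.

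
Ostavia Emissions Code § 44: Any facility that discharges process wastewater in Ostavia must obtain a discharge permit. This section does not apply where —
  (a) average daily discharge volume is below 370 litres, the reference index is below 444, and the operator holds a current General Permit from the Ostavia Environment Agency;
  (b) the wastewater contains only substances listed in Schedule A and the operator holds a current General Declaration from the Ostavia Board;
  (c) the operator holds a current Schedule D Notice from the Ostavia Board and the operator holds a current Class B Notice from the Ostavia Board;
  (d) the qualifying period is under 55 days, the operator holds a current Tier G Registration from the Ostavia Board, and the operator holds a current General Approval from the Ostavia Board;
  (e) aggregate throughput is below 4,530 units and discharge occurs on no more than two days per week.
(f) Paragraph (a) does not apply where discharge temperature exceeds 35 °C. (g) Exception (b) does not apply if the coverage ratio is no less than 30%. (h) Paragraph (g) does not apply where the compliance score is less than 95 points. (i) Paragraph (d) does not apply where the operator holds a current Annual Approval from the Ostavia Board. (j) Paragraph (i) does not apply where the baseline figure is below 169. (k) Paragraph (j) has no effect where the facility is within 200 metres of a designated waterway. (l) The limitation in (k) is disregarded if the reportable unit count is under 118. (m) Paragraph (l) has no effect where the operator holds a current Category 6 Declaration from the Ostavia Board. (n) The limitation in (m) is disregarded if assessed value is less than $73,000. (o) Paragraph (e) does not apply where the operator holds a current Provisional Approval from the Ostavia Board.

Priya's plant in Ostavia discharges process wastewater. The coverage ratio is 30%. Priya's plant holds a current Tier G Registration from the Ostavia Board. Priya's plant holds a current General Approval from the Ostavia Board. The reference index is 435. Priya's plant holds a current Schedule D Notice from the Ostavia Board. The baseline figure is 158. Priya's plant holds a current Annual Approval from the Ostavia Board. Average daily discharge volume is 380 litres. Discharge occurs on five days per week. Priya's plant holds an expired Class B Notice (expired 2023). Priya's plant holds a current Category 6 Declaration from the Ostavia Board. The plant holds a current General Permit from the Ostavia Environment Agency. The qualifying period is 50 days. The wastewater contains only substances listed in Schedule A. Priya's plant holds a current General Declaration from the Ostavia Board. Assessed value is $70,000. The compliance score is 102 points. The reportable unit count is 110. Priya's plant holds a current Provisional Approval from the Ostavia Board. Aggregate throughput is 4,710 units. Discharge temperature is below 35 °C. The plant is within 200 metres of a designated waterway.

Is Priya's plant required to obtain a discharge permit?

Exception (a) fails — average daily discharge volume is 380 litres, not below 370 litres.
Exception (b)'s conditions are all satisfied: the wastewater is Schedule-A-only; a current General Declaration is held. But: (g) operates against (b): the coverage ratio is 30%, meeting the 30% threshold. (h) is inapplicable (the compliance score is 102 points, not less than 95 points), so (g) stands. So (b) is unavailable.
Exception (c) does not apply: the Class B Notice is not current.
Exception (d)'s conditions are all satisfied: the qualifying period is 50 days, under the 55 days limit; a current Tier G Registration is held; a current General Approval is held. Under paragraphs (i)–(n): (i) operates (a current Annual Approval is held), but is itself disapplied by (j): (j) operates against (i): the baseline figure is 158, below the 169 limit. (k) applies (the plant is within 200 m of a designated waterway), but is set aside by (l): (l) applies — the reportable unit count is 110, under the 118 limit. (m) would limit (l) — a current Category 6 Declaration is held — but (n) sets (m) aside: (n) is engaged — assessed value is $70,000, less than the $73,000 limit. Exception (d) stands.
Exception (e) does not apply: aggregate throughput is 4,710 units, not below 4,530 units.

No — exception (d) applies; Priya's plant is not required to obtain a discharge permit.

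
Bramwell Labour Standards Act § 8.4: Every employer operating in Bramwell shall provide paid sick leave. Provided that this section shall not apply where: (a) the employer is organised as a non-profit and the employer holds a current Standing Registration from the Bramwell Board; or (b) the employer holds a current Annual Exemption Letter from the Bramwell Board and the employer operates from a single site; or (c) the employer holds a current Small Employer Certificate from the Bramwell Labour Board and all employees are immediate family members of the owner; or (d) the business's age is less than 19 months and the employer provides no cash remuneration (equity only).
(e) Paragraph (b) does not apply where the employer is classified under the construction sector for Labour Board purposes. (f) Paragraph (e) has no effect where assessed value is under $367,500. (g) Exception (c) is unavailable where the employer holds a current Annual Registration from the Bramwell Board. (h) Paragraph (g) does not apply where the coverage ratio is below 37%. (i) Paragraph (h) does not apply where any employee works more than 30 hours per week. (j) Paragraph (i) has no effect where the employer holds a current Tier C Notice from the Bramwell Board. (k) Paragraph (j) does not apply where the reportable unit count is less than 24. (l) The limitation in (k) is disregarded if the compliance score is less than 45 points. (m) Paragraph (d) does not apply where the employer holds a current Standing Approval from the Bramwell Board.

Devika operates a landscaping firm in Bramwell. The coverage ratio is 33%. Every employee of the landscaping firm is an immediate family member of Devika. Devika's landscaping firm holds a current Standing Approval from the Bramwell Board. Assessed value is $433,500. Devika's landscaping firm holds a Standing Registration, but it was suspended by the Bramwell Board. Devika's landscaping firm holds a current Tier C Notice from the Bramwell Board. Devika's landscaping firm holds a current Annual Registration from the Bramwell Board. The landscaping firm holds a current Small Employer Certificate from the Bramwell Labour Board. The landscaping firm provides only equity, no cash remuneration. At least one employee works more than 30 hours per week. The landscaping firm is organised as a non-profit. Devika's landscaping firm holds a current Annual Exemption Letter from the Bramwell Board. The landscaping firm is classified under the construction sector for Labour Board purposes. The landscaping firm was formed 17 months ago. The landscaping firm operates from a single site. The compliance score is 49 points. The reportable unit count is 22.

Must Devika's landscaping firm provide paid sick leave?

Yes — Devika's landscaping firm must provide paid sick leave.

Exception (a) requires that the employer holds a current Standing Registration from the Bramwell Board; but there is no Standing Registration in force, so (a) is unavailable.
Exception (b)'s conditions are all satisfied: a current Annual Exemption Letter is held; the employer operates from a single site. But: (e) operates — the landscaping firm is classified under the construction sector. (f) is not engaged (assessed value is $433,500, not under $367,500), so (e) stands. (b) is therefore removed.
All of (c)'s requirements are met (a current Small Employer Certificate is held; every employee is an immediate family member). However, paragraphs (g)–(l) must be considered: (g) operates against (c): a current Annual Registration is held. (h) is triggered (the coverage ratio is 33%, below the 37% limit), but is itself disapplied by (i): (i) operates against (h): at least one employee exceeds 30 hours/week. (j) is triggered (a current Tier C Notice is held), but yields to (k): (k) operates against (j): the reportable unit count is 22, less than the 24 limit. (l) does not operate here (the compliance score is 49 points, not less than 45 points), so (k) stands. (c) is therefore removed.
Exception (d) is satisfied on its face — the business's age is 17 months, less than the 19 months limit; remuneration is equity-only. Turning to paragraph (m): (m) is triggered — a current Standing Approval is held. Exception (d) does not apply.
No exception applies. The general rule governs.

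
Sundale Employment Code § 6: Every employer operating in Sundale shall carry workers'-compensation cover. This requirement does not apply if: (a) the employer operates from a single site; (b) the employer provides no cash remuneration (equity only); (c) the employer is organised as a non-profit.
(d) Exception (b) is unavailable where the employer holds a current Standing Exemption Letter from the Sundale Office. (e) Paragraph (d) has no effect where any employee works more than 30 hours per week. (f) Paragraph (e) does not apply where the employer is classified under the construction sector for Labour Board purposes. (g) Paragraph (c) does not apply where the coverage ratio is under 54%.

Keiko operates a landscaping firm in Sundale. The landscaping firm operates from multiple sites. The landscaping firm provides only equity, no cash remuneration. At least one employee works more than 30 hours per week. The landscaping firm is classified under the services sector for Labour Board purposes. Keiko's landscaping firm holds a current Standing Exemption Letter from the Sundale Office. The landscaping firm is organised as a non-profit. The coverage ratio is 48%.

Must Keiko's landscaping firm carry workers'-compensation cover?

No — exception (b) applies; Keiko's landscaping firm is not required to carry workers'-compensation cover.

Exception (a) fails — the employer operates from multiple sites.
All of (b)'s requirements are met (remuneration is equity-only). As to paragraphs (d)–(f): (d) would limit (b) — a current Standing Exemption Letter is held — but (e) sets (d) aside: (e) is engaged — at least one employee exceeds 30 hours/week. (f) is not triggered (the landscaping firm is classified under the services sector), so (e) stands. So (b) applies.
Exception (c)'s conditions are all satisfied: the employer is a non-profit. But applying paragraph (g): (g) operates against (c): the coverage ratio is 48%, under the 54% limit. Exception (c) does not apply.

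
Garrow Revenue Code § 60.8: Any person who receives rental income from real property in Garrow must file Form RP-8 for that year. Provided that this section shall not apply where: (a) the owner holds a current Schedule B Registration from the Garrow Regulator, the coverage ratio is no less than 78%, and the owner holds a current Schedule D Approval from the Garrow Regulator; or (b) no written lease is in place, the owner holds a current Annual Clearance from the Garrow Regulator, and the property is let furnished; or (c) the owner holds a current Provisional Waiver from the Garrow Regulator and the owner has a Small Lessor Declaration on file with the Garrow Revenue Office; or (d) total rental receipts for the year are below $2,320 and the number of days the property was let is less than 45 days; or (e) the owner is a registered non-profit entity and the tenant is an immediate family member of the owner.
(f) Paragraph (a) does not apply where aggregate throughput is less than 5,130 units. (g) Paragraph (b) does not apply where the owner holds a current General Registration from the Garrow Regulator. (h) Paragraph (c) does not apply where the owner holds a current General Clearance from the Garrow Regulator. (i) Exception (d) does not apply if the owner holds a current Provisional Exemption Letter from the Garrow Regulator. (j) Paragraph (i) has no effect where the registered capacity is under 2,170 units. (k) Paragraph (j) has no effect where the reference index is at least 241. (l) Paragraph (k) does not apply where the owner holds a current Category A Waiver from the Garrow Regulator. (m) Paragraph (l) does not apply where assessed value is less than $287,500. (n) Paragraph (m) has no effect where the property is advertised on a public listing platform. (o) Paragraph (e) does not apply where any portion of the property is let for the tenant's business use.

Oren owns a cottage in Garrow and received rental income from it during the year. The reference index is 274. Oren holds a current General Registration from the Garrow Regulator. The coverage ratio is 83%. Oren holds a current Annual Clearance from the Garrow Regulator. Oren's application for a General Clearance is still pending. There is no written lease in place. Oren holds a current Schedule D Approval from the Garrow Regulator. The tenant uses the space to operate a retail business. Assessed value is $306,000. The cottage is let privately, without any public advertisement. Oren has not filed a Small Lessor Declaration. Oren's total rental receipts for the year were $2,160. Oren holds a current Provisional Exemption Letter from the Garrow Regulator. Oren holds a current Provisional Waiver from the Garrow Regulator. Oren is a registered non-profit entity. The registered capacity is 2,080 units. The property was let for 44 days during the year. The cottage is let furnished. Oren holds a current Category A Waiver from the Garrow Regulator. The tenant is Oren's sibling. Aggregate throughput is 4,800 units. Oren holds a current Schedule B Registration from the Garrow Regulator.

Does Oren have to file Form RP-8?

No — exception (d) applies; Oren is not required to file Form RP-8.

Exception (a)'s conditions are all satisfied: a current Schedule B Registration is held; the coverage ratio is 83%, meeting the 78% threshold; a current Schedule D Approval is held. But: (f) operates — aggregate throughput is 4,800 units, less than the 5,130 units limit. (a) is therefore removed.
All of (b)'s requirements are met (there is no written lease; a current Annual Clearance is held; the property is let furnished). However, paragraph (g) must be considered: (g) is engaged — a current General Registration is held. Exception (b) does not apply.
Exception (c) does not apply: no Small Lessor Declaration is on file.
All of (d)'s requirements are met (total rental receipts for the year are $2,160, below the $2,320 limit; the number of days the property was let is 44 days, less than the 45 days limit). Under paragraphs (i)–(n): (i) would limit (d) — a current Provisional Exemption Letter is held — but (j) sets (i) aside: (j) applies — the registered capacity is 2,080 units, under the 2,170 units limit. (k) applies (the reference index is 274, meeting the 241 threshold), but is set aside by (l): (l) is triggered — a current Category A Waiver is held. (m), which would lift (l), is inapplicable — assessed value is $306,000, not less than $287,500. So (d) applies.
Exception (e) is satisfied on its face — Oren is a registered non-profit; the tenant is an immediate family member. However, paragraph (o) must be considered: (o) is triggered — the space is let for business use. Exception (e) does not apply.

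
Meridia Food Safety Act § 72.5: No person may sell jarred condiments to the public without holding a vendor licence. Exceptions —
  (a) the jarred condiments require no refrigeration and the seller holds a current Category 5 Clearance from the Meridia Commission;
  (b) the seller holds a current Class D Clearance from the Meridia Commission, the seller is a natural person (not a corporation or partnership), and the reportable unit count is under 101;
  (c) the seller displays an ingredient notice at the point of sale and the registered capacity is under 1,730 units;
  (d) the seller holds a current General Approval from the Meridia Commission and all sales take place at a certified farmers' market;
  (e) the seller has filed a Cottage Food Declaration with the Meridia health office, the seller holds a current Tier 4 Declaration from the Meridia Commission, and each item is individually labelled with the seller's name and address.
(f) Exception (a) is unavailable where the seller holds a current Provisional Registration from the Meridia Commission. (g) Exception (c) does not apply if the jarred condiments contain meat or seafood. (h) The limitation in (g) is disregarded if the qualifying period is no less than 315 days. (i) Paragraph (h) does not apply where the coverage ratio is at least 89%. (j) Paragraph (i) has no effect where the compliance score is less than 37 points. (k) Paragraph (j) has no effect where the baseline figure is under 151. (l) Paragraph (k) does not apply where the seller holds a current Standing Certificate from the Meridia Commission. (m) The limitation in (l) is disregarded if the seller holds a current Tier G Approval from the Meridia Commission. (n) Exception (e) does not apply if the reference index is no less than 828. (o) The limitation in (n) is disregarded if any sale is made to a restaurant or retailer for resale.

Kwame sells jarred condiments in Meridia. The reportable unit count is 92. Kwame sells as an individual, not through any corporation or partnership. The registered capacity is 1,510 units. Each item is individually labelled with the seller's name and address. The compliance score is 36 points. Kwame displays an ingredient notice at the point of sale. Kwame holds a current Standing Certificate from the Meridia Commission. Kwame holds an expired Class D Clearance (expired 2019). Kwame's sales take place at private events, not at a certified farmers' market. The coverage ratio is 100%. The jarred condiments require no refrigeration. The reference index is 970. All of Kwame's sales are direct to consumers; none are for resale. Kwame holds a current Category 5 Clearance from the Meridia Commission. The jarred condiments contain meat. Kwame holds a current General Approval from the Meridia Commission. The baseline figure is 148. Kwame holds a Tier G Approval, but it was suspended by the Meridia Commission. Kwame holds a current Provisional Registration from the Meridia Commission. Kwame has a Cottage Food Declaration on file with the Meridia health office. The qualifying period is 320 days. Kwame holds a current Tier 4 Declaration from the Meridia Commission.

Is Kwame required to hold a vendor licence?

All of (a)'s requirements are met (the jarred condiments are shelf-stable; a current Category 5 Clearance is held). But: (f) is engaged — a current Provisional Registration is held. So (a) is unavailable.
Exception (b) fails — the Class D Clearance is not current.
Exception (c)'s conditions are all satisfied: an ingredient notice is displayed; the registered capacity is 1,510 units, under the 1,730 units limit. As to paragraphs (g)–(m): (g) would limit (c) — the jarred condiments contain meat — but (h) sets (g) aside: (h) operates against (g): the qualifying period is 320 days, meeting the 315 days threshold. (i) would limit (h) — the coverage ratio is 100%, meeting the 89% threshold — but (j) sets (i) aside: (j) operates against (i): the compliance score is 36 points, less than the 37 points limit. (k) would limit (j) — the baseline figure is 148, under the 151 limit — but (l) sets (k) aside: (l) is triggered — a current Standing Certificate is held. (m), which would lift (l), is not triggered — there is no Tier G Approval in force. (c) remains available.
Exception (d) requires that all sales take place at a certified farmers' market; but sales are at private events, not a certified farmers' market, so (d) is unavailable.
Exception (e) is satisfied on its face — a Cottage Food Declaration is on file; a current Tier 4 Declaration is held; items are individually labelled. But applying paragraphs (n)–(o): (n) applies — the reference index is 970, meeting the 828 threshold. (o) is not engaged (no sales are for resale), so (n) stands. Exception (e) does not apply.

No — exception (c) applies; Kwame is not required to hold a vendor licence.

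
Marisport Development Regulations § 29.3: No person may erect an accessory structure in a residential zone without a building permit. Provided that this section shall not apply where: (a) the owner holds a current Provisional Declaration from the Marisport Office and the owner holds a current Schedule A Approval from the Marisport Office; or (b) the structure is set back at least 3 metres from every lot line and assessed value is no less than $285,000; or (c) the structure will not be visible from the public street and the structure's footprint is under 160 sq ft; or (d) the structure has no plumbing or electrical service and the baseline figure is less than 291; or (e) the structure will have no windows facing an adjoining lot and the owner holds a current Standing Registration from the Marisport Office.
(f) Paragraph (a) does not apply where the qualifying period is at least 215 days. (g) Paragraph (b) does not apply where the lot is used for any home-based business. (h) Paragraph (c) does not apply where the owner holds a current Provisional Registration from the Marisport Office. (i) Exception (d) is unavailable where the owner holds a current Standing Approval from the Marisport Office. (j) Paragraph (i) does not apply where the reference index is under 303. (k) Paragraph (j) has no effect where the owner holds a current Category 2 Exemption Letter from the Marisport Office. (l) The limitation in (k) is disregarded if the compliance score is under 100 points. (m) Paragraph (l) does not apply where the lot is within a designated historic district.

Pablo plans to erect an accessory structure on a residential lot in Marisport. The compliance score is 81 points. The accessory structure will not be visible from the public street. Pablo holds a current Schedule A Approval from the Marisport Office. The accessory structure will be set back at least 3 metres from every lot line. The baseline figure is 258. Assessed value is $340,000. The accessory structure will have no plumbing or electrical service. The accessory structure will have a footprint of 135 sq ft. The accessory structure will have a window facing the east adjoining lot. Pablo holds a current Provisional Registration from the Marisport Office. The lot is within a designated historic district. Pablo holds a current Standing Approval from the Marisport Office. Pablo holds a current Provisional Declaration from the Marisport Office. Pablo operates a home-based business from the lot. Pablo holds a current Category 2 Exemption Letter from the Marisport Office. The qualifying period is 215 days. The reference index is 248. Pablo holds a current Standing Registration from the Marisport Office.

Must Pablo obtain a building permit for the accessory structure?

All of (a)'s requirements are met (a current Provisional Declaration is held; a current Schedule A Approval is held). But applying paragraph (f): (f) is engaged — the qualifying period is 215 days, meeting the 215 days threshold. (a) is therefore removed.
Exception (b): the setback is at least 3 m on every side; assessed value is $340,000, meeting the $285,000 threshold — every condition holds. Turning to paragraph (g): (g) is engaged — a home-based business operates on the lot. So (b) is unavailable.
Exception (c)'s conditions are all satisfied: the structure will not be visible from the street; the structure's footprint is 135 sq ft, under the 160 sq ft limit. But applying paragraph (h): (h) operates against (c): a current Provisional Registration is held. So (c) is unavailable.
All of (d)'s requirements are met (there is no plumbing or electrical service; the baseline figure is 258, less than the 291 limit). However, paragraphs (i)–(m) must be considered: (i) is engaged — a current Standing Approval is held. (j) would limit (i) — the reference index is 248, under the 303 limit — but (k) sets (j) aside: (k) operates — a current Category 2 Exemption Letter is held. (l) is engaged (the compliance score is 81 points, under the 100 points limit), but is set aside by (m): (m) operates against (l): the lot is in a historic district. (d) is therefore removed.
Exception (e) requires that the structure will have no windows facing an adjoining lot; but a window faces an adjoining lot, so (e) is unavailable.
Every exception is unavailable, so the rule governs.

Yes — Pablo must obtain a building permit.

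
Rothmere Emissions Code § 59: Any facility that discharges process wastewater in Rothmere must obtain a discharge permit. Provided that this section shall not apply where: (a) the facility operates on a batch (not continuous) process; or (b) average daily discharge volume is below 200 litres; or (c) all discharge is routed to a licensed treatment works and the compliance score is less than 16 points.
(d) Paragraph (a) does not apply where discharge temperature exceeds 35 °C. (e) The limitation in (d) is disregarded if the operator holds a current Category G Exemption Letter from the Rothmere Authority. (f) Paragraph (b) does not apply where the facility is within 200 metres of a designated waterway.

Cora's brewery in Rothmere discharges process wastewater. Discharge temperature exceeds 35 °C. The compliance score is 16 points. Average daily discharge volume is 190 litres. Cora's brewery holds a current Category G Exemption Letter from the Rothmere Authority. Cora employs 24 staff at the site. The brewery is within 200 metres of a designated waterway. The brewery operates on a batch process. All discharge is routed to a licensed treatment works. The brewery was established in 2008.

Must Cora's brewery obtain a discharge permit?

No — exception (a) applies; Cora's brewery is not required to obtain a discharge permit.

Exception (a): the facility operates on a batch process — every condition holds. Considering the limiting provisions: (d) would limit (a) — discharge temperature exceeds 35 °C — but (e) sets (d) aside: (e) operates against (d): a current Category G Exemption Letter is held. (a) remains available.
Exception (b) is satisfied on its face — average daily discharge volume is 190 litres, below the 200 litres limit. But applying paragraph (f): (f) operates — the brewery is within 200 m of a designated waterway. Exception (b) does not apply.
Exception (c) fails — the compliance score is 16 points, not less than 16 points.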